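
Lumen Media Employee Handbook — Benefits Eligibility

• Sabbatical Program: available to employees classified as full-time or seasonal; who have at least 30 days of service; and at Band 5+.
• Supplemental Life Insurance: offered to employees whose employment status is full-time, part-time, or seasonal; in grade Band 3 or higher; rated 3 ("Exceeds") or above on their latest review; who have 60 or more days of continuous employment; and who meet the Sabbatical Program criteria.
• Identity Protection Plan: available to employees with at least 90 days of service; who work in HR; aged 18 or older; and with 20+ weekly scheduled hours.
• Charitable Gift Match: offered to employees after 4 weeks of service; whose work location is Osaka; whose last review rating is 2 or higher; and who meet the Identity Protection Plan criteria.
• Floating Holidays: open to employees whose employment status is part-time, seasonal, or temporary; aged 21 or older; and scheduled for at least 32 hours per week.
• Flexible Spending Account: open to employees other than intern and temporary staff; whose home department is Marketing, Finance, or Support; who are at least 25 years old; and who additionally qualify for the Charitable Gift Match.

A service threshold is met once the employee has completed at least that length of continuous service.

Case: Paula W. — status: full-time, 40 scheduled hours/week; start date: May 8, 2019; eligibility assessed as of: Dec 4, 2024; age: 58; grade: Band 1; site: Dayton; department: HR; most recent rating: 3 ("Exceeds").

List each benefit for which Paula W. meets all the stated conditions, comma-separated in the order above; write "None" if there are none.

Identity Protection Plan

Service from May 8, 2019 to Dec 4, 2024: 2037 days.
Sabbatical Program — status full-time ✓; service 2037 days ≥ 30 days ✓; grade Band 1 < Band 5 ✗ → not eligible.
Supplemental Life Insurance — status full-time ✓; grade Band 1 < Band 3 ✗ → not eligible.
Identity Protection Plan — service 2037 days ≥ 90 days ✓; dept HR ✓; age 58 ≥ 18 ✓; 40 hrs/wk ≥ 20 ✓ → eligible.
Charitable Gift Match — service 2037 days ≥ 4 weeks (≈28 days) ✓; site Dayton ✗ (not Osaka) → not eligible.
Floating Holidays — status full-time ✗ (requires part-time, seasonal, or temporary) → not eligible.
Flexible Spending Account — status full-time ✓ (not excluded); dept HR ✗ → not eligible.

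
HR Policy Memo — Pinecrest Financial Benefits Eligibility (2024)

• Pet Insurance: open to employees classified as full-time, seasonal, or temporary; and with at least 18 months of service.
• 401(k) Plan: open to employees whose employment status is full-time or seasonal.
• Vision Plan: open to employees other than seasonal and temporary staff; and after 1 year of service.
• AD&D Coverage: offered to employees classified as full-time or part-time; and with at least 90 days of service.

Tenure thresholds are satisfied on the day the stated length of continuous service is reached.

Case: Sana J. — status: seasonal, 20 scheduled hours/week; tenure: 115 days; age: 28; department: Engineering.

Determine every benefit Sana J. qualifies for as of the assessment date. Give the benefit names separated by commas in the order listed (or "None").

401(k) Plan

Pet Insurance — status seasonal ✓; service 115 days < 18 months (≈540 days) ✗ → not eligible.
401(k) Plan — status seasonal ✓ → eligible.
Vision Plan — status seasonal ✗ (excluded) → not eligible.
AD&D Coverage — status seasonal ✗ (requires full-time or part-time) → not eligible.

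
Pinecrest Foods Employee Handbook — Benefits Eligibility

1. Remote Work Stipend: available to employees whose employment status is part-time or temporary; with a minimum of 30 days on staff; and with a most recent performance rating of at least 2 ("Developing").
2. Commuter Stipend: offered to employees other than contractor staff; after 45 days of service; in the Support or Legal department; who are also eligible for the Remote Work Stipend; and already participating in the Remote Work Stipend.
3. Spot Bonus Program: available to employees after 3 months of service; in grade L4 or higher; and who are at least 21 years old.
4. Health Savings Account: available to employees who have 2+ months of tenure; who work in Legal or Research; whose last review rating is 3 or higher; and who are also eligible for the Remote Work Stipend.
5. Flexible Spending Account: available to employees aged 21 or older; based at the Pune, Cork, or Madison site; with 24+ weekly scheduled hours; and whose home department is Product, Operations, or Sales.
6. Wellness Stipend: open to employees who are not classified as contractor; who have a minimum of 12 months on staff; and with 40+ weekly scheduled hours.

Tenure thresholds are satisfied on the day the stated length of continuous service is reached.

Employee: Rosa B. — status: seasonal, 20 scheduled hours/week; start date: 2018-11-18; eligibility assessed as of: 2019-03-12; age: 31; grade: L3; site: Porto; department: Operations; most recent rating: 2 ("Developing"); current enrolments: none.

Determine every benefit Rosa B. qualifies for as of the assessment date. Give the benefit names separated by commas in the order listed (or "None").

None

Service from 2018-11-18 to 2019-03-12: 114 days.
Remote Work Stipend — status seasonal ✗ (requires part-time or temporary) → not eligible.
Commuter Stipend — status seasonal ✓ (not excluded); service 114 days ≥ 45 days ✓; dept Operations ✗ → not eligible.
Spot Bonus Program — service 114 days ≥ 3 months (≈90 days) ✓; grade L3 < L4 ✗ → not eligible.
Health Savings Account — service 114 days ≥ 2 months (≈60 days) ✓; dept Operations ✗ → not eligible.
Flexible Spending Account — age 31 ≥ 21 ✓; site Porto ✗ (not Pune, Cork, or Madison) → not eligible.
Wellness Stipend — status seasonal ✓ (not excluded); service 114 days < 12 months (≈360 days) ✗ → not eligible.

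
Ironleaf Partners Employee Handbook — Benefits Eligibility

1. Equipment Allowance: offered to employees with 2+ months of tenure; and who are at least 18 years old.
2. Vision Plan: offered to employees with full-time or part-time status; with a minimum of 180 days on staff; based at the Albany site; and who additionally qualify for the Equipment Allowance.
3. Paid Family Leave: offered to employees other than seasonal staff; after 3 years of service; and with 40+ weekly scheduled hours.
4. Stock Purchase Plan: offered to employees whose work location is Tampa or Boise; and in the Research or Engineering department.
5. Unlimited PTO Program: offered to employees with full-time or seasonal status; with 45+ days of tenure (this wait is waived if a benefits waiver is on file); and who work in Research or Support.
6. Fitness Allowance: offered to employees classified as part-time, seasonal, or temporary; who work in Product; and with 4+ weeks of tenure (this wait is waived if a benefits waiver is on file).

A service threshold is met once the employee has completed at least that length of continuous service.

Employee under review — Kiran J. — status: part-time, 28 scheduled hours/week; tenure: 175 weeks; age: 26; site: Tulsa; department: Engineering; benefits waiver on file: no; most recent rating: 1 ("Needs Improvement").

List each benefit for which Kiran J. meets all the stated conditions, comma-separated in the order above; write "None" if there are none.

Equipment Allowance — service 175 weeks ≥ 2 months (≈60 days) ✓; age 26 ≥ 18 ✓ → eligible.
Vision Plan — status part-time ✓; service 175 weeks ≥ 180 days ✓; site Tulsa ✗ (not Albany) → not eligible.
Paid Family Leave — status part-time ✓ (not excluded); service 175 weeks ≥ 3 years (≈1095 days) ✓; 28 hrs/wk < 40 ✗ → not eligible.
Stock Purchase Plan — site Tulsa ✗ (not Tampa or Boise) → not eligible.
Unlimited PTO Program — status part-time ✗ (requires full-time or seasonal) → not eligible.
Fitness Allowance — status part-time ✓; dept Engineering ✗ → not eligible.

Equipment Allowance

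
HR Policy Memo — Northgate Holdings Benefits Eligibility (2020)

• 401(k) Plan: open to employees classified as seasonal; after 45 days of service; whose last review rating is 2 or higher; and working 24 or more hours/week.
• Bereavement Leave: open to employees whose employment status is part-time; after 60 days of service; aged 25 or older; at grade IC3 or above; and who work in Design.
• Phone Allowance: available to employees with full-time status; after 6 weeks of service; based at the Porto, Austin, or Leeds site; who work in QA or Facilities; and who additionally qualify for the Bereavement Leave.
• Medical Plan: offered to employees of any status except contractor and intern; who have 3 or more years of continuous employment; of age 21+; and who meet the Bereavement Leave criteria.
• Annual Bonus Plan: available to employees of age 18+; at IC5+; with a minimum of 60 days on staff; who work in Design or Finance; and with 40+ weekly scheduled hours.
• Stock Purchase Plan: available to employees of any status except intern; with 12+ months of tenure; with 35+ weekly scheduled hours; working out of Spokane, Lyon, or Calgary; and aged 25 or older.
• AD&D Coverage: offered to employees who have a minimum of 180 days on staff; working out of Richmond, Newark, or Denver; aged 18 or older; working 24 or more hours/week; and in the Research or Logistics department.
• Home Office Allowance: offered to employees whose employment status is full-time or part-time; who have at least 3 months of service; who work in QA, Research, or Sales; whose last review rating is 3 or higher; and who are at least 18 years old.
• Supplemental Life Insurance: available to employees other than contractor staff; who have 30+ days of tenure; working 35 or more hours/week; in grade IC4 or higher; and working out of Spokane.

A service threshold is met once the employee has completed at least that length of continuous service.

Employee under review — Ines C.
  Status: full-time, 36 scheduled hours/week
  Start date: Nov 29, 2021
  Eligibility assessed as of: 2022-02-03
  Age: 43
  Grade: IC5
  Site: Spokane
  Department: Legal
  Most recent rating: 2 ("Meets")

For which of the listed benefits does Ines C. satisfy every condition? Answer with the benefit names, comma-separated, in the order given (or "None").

Service from Nov 29, 2021 to 2022-02-03: 66 days.
401(k) Plan — status full-time ✗ (requires seasonal) → not eligible.
Bereavement Leave — status full-time ✗ (requires part-time) → not eligible.
Phone Allowance — status full-time ✓; service 66 days ≥ 6 weeks (≈42 days) ✓; site Spokane ✗ (not Porto, Austin, or Leeds) → not eligible.
Medical Plan — status full-time ✓ (not excluded); service 66 days < 3 years (≈1095 days) ✗ → not eligible.
Annual Bonus Plan — age 43 ≥ 18 ✓; grade IC5 ≥ IC5 ✓; service 66 days ≥ 60 days ✓; dept Legal ✗ → not eligible.
Stock Purchase Plan — status full-time ✓ (not excluded); service 66 days < 12 months (≈360 days) ✗ → not eligible.
AD&D Coverage — service 66 days < 180 days ✗ → not eligible.
Home Office Allowance — status full-time ✓; service 66 days < 3 months (≈90 days) ✗ → not eligible.
Supplemental Life Insurance — status full-time ✓ (not excluded); service 66 days ≥ 30 days ✓; 36 hrs/wk ≥ 35 ✓; grade IC5 ≥ IC4 ✓; site Spokane ✓ → eligible.

Supplemental Life Insurance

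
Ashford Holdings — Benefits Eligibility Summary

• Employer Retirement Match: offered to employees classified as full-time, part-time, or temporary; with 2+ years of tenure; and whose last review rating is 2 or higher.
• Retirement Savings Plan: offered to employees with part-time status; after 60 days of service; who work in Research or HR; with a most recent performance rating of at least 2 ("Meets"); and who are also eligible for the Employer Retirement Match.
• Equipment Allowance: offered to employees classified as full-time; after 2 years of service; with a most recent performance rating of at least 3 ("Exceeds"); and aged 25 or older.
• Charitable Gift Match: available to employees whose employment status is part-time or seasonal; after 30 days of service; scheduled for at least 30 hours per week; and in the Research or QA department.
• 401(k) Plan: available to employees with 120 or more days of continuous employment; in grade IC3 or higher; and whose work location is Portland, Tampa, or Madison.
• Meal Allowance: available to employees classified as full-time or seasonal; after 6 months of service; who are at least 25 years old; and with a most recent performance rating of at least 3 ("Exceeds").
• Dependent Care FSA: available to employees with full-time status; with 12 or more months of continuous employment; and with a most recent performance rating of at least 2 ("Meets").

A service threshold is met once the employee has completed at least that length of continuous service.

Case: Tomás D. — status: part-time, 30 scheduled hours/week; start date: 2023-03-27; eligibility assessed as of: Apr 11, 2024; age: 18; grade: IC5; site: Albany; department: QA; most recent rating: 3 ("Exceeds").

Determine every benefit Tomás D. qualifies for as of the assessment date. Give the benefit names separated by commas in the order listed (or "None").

Charitable Gift Match

Service from 2023-03-27 to Apr 11, 2024: 381 days.
Employer Retirement Match — status part-time ✓; service 381 days < 2 years (≈730 days) ✗ → not eligible.
Retirement Savings Plan — status part-time ✓; service 381 days ≥ 60 days ✓; dept QA ✗ → not eligible.
Equipment Allowance — status part-time ✗ (requires full-time) → not eligible.
Charitable Gift Match — status part-time ✓; service 381 days ≥ 30 days ✓; 30 hrs/wk ≥ 30 ✓; dept QA ✓ → eligible.
401(k) Plan — service 381 days ≥ 120 days ✓; grade IC5 ≥ IC3 ✓; site Albany ✗ (not Portland, Tampa, or Madison) → not eligible.
Meal Allowance — status part-time ✗ (requires full-time or seasonal) → not eligible.
Dependent Care FSA — status part-time ✗ (requires full-time) → not eligible.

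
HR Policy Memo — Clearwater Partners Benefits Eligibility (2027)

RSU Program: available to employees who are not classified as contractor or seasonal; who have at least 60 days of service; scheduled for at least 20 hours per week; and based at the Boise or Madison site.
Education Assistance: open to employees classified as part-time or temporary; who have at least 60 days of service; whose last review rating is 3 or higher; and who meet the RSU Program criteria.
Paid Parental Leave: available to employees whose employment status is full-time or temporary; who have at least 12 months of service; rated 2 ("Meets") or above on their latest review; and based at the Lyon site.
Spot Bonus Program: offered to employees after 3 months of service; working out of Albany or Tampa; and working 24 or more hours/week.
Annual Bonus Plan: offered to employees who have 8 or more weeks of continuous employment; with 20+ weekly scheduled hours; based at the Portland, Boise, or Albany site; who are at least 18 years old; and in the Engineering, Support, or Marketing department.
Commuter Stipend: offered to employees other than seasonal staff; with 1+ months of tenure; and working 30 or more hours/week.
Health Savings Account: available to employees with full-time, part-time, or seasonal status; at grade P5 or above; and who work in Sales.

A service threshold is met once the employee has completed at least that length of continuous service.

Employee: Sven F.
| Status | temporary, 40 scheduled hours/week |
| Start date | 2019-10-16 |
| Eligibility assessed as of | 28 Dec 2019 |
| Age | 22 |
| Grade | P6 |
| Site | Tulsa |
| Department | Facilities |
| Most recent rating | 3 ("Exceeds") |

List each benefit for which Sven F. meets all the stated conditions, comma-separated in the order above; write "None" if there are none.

Service from 2019-10-16 to 28 Dec 2019: 73 days.
RSU Program — status temporary ✓ (not excluded); service 73 days ≥ 60 days ✓; 40 hrs/wk ≥ 20 ✓; site Tulsa ✗ (not Boise or Madison) → not eligible.
Education Assistance — status temporary ✓; service 73 days ≥ 60 days ✓; rating 3 ≥ 3 ✓; not eligible for RSU Program ✗ → not eligible.
Paid Parental Leave — status temporary ✓; service 73 days < 12 months (≈360 days) ✗ → not eligible.
Spot Bonus Program — service 73 days < 3 months (≈90 days) ✗ → not eligible.
Annual Bonus Plan — service 73 days ≥ 8 weeks (≈56 days) ✓; 40 hrs/wk ≥ 20 ✓; site Tulsa ✗ (not Portland, Boise, or Albany) → not eligible.
Commuter Stipend — status temporary ✓ (not excluded); service 73 days ≥ 1 month (≈30 days) ✓; 40 hrs/wk ≥ 30 ✓ → eligible.
Health Savings Account — status temporary ✗ (requires full-time, part-time, or seasonal) → not eligible.

Commuter Stipend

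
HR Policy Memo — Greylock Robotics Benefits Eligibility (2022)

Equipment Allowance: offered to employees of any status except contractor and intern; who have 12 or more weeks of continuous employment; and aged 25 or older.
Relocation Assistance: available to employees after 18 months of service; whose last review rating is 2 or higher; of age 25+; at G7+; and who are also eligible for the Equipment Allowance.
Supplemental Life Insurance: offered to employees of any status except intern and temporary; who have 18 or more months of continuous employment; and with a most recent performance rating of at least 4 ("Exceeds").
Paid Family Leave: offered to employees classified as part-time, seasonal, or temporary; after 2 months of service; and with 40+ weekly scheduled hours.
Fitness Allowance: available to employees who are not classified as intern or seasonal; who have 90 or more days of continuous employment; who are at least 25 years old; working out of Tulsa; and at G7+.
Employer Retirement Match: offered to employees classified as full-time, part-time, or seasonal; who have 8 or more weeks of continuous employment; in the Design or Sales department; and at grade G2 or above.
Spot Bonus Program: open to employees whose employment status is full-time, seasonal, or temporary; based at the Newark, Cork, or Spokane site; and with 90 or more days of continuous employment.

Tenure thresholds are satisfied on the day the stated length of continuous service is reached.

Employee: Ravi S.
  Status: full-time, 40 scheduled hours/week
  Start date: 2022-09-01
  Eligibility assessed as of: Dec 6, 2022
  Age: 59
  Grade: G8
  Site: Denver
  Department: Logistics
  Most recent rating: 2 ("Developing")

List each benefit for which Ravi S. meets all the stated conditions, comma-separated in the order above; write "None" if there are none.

Equipment Allowance

Service from 2022-09-01 to Dec 6, 2022: 96 days.
Equipment Allowance — status full-time ✓ (not excluded); service 96 days ≥ 12 weeks (≈84 days) ✓; age 59 ≥ 25 ✓ → eligible.
Relocation Assistance — service 96 days < 18 months (≈540 days) ✗ → not eligible.
Supplemental Life Insurance — status full-time ✓ (not excluded); service 96 days < 18 months (≈540 days) ✗ → not eligible.
Paid Family Leave — status full-time ✗ (requires part-time, seasonal, or temporary) → not eligible.
Fitness Allowance — status full-time ✓ (not excluded); service 96 days ≥ 90 days ✓; age 59 ≥ 25 ✓; site Denver ✗ (not Tulsa) → not eligible.
Employer Retirement Match — status full-time ✓; service 96 days ≥ 8 weeks (≈56 days) ✓; dept Logistics ✗ → not eligible.
Spot Bonus Program — status full-time ✓; site Denver ✗ (not Newark, Cork, or Spokane) → not eligible.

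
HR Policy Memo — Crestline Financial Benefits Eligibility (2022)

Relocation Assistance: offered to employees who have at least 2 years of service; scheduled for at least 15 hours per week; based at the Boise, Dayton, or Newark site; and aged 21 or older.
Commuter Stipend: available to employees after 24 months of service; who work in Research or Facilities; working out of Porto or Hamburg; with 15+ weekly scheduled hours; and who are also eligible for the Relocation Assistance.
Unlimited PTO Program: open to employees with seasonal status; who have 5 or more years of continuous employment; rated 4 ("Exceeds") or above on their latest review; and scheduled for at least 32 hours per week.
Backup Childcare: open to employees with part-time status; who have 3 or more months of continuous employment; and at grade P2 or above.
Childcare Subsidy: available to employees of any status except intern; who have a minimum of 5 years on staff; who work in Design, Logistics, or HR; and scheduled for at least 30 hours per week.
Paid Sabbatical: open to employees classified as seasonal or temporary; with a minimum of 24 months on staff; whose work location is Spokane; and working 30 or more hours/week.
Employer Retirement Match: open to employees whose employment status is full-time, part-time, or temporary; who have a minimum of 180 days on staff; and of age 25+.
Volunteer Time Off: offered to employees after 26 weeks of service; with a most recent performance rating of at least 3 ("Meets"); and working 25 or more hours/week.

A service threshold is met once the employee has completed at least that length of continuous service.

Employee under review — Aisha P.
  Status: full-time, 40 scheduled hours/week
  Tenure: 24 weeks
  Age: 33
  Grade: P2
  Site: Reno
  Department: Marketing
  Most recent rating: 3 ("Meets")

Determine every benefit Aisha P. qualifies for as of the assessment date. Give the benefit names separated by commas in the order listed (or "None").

None

Relocation Assistance — service 24 weeks < 2 years (≈730 days) ✗ → not eligible.
Commuter Stipend — service 24 weeks < 24 months (≈720 days) ✗ → not eligible.
Unlimited PTO Program — status full-time ✗ (requires seasonal) → not eligible.
Backup Childcare — status full-time ✗ (requires part-time) → not eligible.
Childcare Subsidy — status full-time ✓ (not excluded); service 24 weeks < 5 years (≈1825 days) ✗ → not eligible.
Paid Sabbatical — status full-time ✗ (requires seasonal or temporary) → not eligible.
Employer Retirement Match — status full-time ✓; service 24 weeks < 180 days ✗ → not eligible.
Volunteer Time Off — service 24 weeks < 26 weeks ✗ → not eligible.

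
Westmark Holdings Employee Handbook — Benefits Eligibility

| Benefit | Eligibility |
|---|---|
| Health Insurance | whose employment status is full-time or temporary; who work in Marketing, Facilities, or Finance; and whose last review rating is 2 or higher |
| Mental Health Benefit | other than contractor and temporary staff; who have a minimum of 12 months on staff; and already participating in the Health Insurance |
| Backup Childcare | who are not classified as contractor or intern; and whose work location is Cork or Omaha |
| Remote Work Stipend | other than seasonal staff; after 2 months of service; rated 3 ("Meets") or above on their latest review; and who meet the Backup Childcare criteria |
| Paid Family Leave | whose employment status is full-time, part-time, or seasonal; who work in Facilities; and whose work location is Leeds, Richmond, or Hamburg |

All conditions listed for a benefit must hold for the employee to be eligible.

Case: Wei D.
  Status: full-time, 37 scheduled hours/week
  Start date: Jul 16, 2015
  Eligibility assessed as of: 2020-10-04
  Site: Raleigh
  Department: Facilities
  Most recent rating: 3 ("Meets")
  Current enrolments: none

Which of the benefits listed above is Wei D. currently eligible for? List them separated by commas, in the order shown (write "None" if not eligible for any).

Health Insurance

Service from Jul 16, 2015 to 2020-10-04: 1907 days.
Health Insurance — status full-time ✓; dept Facilities ✓; rating 3 ≥ 2 ✓ → eligible.
Mental Health Benefit — status full-time ✓ (not excluded); service 1907 days ≥ 12 months (≈360 days) ✓; not enrolled in Health Insurance ✗ → not eligible.
Backup Childcare — status full-time ✓ (not excluded); site Raleigh ✗ (not Cork or Omaha) → not eligible.
Remote Work Stipend — status full-time ✓ (not excluded); service 1907 days ≥ 2 months (≈60 days) ✓; rating 3 ≥ 3 ✓; not eligible for Backup Childcare ✗ → not eligible.
Paid Family Leave — status full-time ✓; dept Facilities ✓; site Raleigh ✗ (not Leeds, Richmond, or Hamburg) → not eligible.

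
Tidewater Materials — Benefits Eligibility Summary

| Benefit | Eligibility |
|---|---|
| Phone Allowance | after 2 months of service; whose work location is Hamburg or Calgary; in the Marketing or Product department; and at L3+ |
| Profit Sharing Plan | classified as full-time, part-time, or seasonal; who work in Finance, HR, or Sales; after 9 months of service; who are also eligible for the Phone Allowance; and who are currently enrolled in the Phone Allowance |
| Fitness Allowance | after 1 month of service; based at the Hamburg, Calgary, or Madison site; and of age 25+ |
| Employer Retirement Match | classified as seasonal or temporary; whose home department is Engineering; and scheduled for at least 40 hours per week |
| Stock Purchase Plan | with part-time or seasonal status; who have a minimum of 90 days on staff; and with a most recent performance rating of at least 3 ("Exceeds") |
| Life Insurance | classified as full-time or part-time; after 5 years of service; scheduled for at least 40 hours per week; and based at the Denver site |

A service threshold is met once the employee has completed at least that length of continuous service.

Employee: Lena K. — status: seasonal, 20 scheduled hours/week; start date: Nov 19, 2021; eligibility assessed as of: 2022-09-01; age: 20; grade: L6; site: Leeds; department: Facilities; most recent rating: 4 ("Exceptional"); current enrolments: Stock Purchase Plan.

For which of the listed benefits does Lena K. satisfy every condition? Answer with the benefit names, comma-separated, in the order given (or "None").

Service from Nov 19, 2021 to 2022-09-01: 286 days.
Phone Allowance — service 286 days ≥ 2 months (≈60 days) ✓; site Leeds ✗ (not Hamburg or Calgary) → not eligible.
Profit Sharing Plan — status seasonal ✓; dept Facilities ✗ → not eligible.
Fitness Allowance — service 286 days ≥ 1 month (≈30 days) ✓; site Leeds ✗ (not Hamburg, Calgary, or Madison) → not eligible.
Employer Retirement Match — status seasonal ✓; dept Facilities ✗ → not eligible.
Stock Purchase Plan — status seasonal ✓; service 286 days ≥ 90 days ✓; rating 4 ≥ 3 ✓ → eligible.
Life Insurance — status seasonal ✗ (requires full-time or part-time) → not eligible.

Stock Purchase Plan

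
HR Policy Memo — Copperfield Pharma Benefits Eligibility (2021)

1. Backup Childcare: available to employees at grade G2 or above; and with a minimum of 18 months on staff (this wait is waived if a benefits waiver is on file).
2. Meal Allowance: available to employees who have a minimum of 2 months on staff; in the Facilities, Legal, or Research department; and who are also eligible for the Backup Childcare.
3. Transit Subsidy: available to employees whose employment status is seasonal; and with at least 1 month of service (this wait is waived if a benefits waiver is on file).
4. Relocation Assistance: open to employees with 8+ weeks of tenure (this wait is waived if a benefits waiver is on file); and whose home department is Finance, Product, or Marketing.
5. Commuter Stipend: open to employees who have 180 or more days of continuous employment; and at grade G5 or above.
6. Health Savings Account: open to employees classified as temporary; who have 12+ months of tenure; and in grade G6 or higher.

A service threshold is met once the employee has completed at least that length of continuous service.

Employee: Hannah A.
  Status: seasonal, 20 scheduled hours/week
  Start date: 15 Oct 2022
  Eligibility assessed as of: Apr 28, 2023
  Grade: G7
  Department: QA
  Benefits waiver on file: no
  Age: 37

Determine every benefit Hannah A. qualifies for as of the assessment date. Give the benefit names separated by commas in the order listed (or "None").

Transit Subsidy, Commuter Stipend

Service from 15 Oct 2022 to Apr 28, 2023: 195 days.
Backup Childcare — grade G7 ≥ G2 ✓; no waiver, service 195 days < 18 months (≈540 days) ✗ → not eligible.
Meal Allowance — service 195 days ≥ 2 months (≈60 days) ✓; dept QA ✗ → not eligible.
Transit Subsidy — status seasonal ✓; no waiver, service 195 days ≥ 1 month (≈30 days) ✓ → eligible.
Relocation Assistance — no waiver, service 195 days ≥ 8 weeks (≈56 days) ✓; dept QA ✗ → not eligible.
Commuter Stipend — service 195 days ≥ 180 days ✓; grade G7 ≥ G5 ✓ → eligible.
Health Savings Account — status seasonal ✗ (requires temporary) → not eligible.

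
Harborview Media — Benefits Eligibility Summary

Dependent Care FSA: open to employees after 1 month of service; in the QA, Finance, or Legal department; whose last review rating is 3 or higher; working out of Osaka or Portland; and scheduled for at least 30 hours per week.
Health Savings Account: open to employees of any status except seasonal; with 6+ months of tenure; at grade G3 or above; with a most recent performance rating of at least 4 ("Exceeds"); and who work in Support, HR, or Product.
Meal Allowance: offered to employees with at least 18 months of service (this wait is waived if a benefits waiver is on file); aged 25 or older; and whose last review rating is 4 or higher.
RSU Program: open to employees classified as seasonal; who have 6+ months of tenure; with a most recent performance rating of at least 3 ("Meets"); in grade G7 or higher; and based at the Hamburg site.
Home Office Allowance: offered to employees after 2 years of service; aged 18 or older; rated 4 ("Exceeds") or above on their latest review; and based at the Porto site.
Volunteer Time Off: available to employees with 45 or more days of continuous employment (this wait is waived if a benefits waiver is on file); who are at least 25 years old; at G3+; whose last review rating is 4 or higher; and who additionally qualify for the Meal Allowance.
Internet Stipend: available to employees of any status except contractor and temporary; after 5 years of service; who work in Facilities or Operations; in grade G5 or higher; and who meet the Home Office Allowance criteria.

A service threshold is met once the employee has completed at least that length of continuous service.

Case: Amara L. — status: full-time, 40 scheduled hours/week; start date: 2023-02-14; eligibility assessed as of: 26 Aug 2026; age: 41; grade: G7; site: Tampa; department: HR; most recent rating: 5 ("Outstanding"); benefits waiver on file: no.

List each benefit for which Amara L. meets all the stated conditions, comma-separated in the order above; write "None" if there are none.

Health Savings Account, Meal Allowance, Volunteer Time Off

Service from 2023-02-14 to 26 Aug 2026: 1289 days.
Dependent Care FSA — service 1289 days ≥ 1 month (≈30 days) ✓; dept HR ✗ → not eligible.
Health Savings Account — status full-time ✓ (not excluded); service 1289 days ≥ 6 months (≈180 days) ✓; grade G7 ≥ G3 ✓; rating 5 ≥ 4 ✓; dept HR ✓ → eligible.
Meal Allowance — no waiver, service 1289 days ≥ 18 months (≈540 days) ✓; age 41 ≥ 25 ✓; rating 5 ≥ 4 ✓ → eligible.
RSU Program — status full-time ✗ (requires seasonal) → not eligible.
Home Office Allowance — service 1289 days ≥ 2 years (≈730 days) ✓; age 41 ≥ 18 ✓; rating 5 ≥ 4 ✓; site Tampa ✗ (not Porto) → not eligible.
Volunteer Time Off — no waiver, service 1289 days ≥ 45 days ✓; age 41 ≥ 25 ✓; grade G7 ≥ G3 ✓; rating 5 ≥ 4 ✓; eligible for Meal Allowance ✓ → eligible.
Internet Stipend — status full-time ✓ (not excluded); service 1289 days < 5 years (≈1825 days) ✗ → not eligible.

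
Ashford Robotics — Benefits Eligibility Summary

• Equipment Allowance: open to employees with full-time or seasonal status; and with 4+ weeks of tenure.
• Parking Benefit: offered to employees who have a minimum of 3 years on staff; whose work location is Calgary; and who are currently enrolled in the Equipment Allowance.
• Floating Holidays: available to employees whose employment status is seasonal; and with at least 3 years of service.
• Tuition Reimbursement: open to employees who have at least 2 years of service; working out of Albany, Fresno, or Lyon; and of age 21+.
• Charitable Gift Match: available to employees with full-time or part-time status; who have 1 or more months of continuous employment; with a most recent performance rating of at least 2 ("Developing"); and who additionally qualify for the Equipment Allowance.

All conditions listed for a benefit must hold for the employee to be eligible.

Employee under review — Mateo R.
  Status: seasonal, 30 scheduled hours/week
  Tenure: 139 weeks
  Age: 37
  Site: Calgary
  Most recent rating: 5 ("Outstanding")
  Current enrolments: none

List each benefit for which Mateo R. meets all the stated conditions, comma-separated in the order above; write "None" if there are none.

Equipment Allowance — status seasonal ✓; service 139 weeks ≥ 4 weeks ✓ → eligible.
Parking Benefit — service 139 weeks < 3 years (≈1095 days) ✗ → not eligible.
Floating Holidays — status seasonal ✓; service 139 weeks < 3 years (≈1095 days) ✗ → not eligible.
Tuition Reimbursement — service 139 weeks ≥ 2 years (≈730 days) ✓; site Calgary ✗ (not Albany, Fresno, or Lyon) → not eligible.
Charitable Gift Match — status seasonal ✗ (requires full-time or part-time) → not eligible.

Equipment Allowance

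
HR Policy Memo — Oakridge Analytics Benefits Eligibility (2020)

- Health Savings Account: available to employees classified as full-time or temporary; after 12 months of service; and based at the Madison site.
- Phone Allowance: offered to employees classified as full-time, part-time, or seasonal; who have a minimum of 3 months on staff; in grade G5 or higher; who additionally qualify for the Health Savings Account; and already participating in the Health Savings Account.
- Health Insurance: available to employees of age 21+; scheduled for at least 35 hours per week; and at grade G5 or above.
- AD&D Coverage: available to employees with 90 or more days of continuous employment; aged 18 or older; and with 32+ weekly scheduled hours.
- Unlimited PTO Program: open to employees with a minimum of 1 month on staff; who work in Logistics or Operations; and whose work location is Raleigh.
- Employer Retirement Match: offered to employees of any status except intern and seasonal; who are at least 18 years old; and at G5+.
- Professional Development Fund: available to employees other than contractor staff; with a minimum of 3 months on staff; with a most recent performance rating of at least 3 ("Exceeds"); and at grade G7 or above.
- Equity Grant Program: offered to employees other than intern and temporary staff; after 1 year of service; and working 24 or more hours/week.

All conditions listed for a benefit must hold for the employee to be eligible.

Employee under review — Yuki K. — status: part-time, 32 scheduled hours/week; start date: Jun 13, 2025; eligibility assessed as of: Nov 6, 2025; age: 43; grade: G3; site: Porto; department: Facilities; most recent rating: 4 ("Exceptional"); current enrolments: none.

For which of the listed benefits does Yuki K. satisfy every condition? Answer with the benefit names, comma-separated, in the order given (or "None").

AD&D Coverage

Service from Jun 13, 2025 to Nov 6, 2025: 146 days.
Health Savings Account — status part-time ✗ (requires full-time or temporary) → not eligible.
Phone Allowance — status part-time ✓; service 146 days ≥ 3 months (≈90 days) ✓; grade G3 < G5 ✗ → not eligible.
Health Insurance — age 43 ≥ 21 ✓; 32 hrs/wk < 35 ✗ → not eligible.
AD&D Coverage — service 146 days ≥ 90 days ✓; age 43 ≥ 18 ✓; 32 hrs/wk ≥ 32 ✓ → eligible.
Unlimited PTO Program — service 146 days ≥ 1 month (≈30 days) ✓; dept Facilities ✗ → not eligible.
Employer Retirement Match — status part-time ✓ (not excluded); age 43 ≥ 18 ✓; grade G3 < G5 ✗ → not eligible.
Professional Development Fund — status part-time ✓ (not excluded); service 146 days ≥ 3 months (≈90 days) ✓; rating 4 ≥ 3 ✓; grade G3 < G7 ✗ → not eligible.
Equity Grant Program — status part-time ✓ (not excluded); service 146 days < 1 year (≈365 days) ✗ → not eligible.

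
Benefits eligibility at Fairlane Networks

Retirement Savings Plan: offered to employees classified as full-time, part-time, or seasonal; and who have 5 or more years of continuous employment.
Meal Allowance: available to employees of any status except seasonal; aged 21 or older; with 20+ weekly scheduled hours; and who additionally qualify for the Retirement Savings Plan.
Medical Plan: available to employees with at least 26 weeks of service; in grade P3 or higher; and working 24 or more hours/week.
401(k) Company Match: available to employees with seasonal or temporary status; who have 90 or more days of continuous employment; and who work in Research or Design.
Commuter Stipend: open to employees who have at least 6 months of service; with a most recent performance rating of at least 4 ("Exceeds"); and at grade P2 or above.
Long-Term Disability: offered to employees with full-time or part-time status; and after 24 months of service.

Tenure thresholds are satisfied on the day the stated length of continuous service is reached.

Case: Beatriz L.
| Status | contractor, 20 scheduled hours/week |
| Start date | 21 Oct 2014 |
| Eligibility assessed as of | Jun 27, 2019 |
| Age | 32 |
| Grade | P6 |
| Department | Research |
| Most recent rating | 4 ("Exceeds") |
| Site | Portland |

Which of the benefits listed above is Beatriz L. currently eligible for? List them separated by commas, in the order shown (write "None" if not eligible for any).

Commuter Stipend

Service from 21 Oct 2014 to Jun 27, 2019: 1710 days.
Retirement Savings Plan — status contractor ✗ (requires full-time, part-time, or seasonal) → not eligible.
Meal Allowance — status contractor ✓ (not excluded); age 32 ≥ 21 ✓; 20 hrs/wk ≥ 20 ✓; not eligible for Retirement Savings Plan ✗ → not eligible.
Medical Plan — service 1710 days ≥ 26 weeks (≈182 days) ✓; grade P6 ≥ P3 ✓; 20 hrs/wk < 24 ✗ → not eligible.
401(k) Company Match — status contractor ✗ (requires seasonal or temporary) → not eligible.
Commuter Stipend — service 1710 days ≥ 6 months (≈180 days) ✓; rating 4 ≥ 4 ✓; grade P6 ≥ P2 ✓ → eligible.
Long-Term Disability — status contractor ✗ (requires full-time or part-time) → not eligible.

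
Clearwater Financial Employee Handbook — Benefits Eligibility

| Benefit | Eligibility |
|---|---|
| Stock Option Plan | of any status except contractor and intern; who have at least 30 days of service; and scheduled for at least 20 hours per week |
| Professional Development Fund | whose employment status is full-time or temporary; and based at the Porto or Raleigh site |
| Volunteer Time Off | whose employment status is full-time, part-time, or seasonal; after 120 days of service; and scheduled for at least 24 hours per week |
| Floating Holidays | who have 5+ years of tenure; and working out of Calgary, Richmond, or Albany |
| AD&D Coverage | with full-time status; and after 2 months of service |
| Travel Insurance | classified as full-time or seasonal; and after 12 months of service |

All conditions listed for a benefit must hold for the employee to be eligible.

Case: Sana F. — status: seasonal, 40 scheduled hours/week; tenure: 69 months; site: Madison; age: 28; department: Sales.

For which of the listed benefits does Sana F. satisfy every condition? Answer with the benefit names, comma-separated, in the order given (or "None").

Stock Option Plan — status seasonal ✓ (not excluded); service 69 months ≥ 30 days ✓; 40 hrs/wk ≥ 20 ✓ → eligible.
Professional Development Fund — status seasonal ✗ (requires full-time or temporary) → not eligible.
Volunteer Time Off — status seasonal ✓; service 69 months ≥ 120 days ✓; 40 hrs/wk ≥ 24 ✓ → eligible.
Floating Holidays — service 69 months ≥ 5 years (≈1825 days) ✓; site Madison ✗ (not Calgary, Richmond, or Albany) → not eligible.
AD&D Coverage — status seasonal ✗ (requires full-time) → not eligible.
Travel Insurance — status seasonal ✓; service 69 months ≥ 12 months ✓ → eligible.

Stock Option Plan, Volunteer Time Off, Travel Insurance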